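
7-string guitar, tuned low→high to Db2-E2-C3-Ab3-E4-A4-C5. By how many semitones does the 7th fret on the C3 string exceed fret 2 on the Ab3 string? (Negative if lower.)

C3 at fret 7 → G3 (MIDI 55); Ab3 at fret 2 → Bb3 (MIDI 58).
55 − 58 = -3, so the two pitches are 3 semitones apart.

-3 semitones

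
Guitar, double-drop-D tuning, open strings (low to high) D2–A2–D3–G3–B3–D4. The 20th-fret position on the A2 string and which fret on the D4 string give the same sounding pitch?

3

Fret 20 on A2 is MIDI 45 + 20 = 65 (F4). On the D4 string (open MIDI 62), that pitch is 65 − 62 = fret 3.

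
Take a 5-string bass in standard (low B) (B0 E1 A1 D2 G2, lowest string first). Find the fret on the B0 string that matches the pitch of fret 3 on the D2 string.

D2 at fret 3 is D2 + 3 semitones = F2.
The open B0 string is 15 semitones below the open D2, so the same pitch on the B0 string lies at fret 3 + 15 = 18.

18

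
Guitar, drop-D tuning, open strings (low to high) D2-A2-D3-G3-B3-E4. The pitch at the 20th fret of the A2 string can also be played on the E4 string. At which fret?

1

Fret 20 on A2 is MIDI 45 + 20 = 65 (F4). On the E4 string (open MIDI 64), that pitch is 65 − 64 = fret 1.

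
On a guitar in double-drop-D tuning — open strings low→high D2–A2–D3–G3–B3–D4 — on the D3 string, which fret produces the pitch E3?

E3 is 2 semitones above the open D3 (D–D#–E), so it sits at fret 2.

2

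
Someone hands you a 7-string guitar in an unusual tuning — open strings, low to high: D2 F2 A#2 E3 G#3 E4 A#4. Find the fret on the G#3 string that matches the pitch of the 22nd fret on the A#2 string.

A#2 at fret 22 is A#2 + 22 semitones = G#4.
The open G#3 string is 10 semitones above the open A#2, so the same pitch on the G#3 string lies at fret 22 − 10 = 12.

12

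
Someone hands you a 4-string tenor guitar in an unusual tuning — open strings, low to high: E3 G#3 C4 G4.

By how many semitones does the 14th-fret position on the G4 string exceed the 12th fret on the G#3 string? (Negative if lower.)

13 semitones

G4 at fret 14 → A5 (MIDI 81); G#3 at fret 12 → G#4 (MIDI 68).
81 − 68 = 13, so the two pitches are 13 semitones apart.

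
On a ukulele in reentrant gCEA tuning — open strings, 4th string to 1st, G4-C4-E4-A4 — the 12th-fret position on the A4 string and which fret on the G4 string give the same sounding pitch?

A4 at fret 12 is A4 + 12 semitones = A5.
The open G4 string is 2 semitones below the open A4, so the same pitch on the G4 string lies at fret 12 + 2 = 14.

14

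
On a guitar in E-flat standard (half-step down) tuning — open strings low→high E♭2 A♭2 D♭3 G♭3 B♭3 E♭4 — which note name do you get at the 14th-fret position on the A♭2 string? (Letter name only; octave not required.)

B♭

The open A♭2 string plus 14 semitones: Ab–A–Bb–B–…–Ab–A–Bb.
(Equivalently spelled A♯.)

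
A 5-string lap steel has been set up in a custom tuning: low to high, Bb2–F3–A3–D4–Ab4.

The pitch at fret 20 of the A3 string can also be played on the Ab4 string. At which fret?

Fret 20 on A3 is MIDI 57 + 20 = 77 (F5). On the Ab4 string (open MIDI 68), that pitch is 77 − 68 = fret 9.

9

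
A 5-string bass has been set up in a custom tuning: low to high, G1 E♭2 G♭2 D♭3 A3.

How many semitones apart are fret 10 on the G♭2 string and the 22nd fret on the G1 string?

1 semitone

G♭2 at fret 10 → E3 (MIDI 52); G1 at fret 22 → F3 (MIDI 53).
52 − 53 = -1, so the two pitches are 1 semitone apart, with F3 the higher.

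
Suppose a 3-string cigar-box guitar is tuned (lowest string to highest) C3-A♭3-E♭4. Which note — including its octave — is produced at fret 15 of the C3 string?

E♭4

Each fret is one semitone, so C3 + 15 = E♭4.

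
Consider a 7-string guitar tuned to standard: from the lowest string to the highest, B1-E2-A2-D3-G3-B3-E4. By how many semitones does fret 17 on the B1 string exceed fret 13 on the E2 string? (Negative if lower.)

-1 semitone

B1 at fret 17 → E3 (MIDI 52); E2 at fret 13 → F3 (MIDI 53).
52 − 53 = -1, so the two pitches are 1 semitone apart.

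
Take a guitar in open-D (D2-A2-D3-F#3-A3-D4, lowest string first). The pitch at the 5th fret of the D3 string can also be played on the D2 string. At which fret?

17

Fret 5 on D3 is MIDI 50 + 5 = 55 (G3). On the D2 string (open MIDI 38), that pitch is 55 − 38 = fret 17.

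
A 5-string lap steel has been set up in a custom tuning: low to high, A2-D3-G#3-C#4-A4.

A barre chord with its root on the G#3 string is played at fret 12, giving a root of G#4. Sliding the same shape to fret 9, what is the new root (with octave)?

Moving from fret 12 to fret 9 shifts the root by -3 semitones.
G#4 down 3 semitones is F4.

F4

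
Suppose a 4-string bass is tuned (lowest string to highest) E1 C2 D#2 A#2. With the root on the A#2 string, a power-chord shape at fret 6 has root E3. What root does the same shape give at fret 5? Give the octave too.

D#3

Moving from fret 6 to fret 5 shifts the root by -1 semitone.
E3 down 1 semitone is D#3.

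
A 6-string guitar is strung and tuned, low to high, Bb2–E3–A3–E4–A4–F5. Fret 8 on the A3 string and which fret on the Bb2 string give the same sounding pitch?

A3 at fret 8 is A3 + 8 semitones = F4.
The open Bb2 string is 11 semitones below the open A3, so the same pitch on the Bb2 string lies at fret 8 + 11 = 19.

19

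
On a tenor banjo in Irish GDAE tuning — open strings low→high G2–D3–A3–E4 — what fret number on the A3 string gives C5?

C5 is 15 semitones above the open A3 (A–A#–B–C–…–A#–B–C), so it sits at fret 15.

15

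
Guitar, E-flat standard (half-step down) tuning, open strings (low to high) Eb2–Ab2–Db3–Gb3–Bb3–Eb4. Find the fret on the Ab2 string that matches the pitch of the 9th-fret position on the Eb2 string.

4

Fret 9 on Eb2 is MIDI 39 + 9 = 48 (C3). On the Ab2 string (open MIDI 44), that pitch is 48 − 44 = fret 4.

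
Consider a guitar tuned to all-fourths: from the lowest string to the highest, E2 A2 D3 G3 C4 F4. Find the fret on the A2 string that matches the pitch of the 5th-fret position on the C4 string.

20

C4 at fret 5 is C4 + 5 semitones = F4.
The open A2 string is 15 semitones below the open C4, so the same pitch on the A2 string lies at fret 5 + 15 = 20.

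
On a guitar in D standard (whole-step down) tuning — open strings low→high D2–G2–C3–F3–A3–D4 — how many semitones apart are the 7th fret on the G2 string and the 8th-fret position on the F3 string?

11 semitones

G2 at fret 7 → D3 (MIDI 50); F3 at fret 8 → C♯4 (MIDI 61).
50 − 61 = -11, so the two pitches are 11 semitones apart, with C♯4 the higher.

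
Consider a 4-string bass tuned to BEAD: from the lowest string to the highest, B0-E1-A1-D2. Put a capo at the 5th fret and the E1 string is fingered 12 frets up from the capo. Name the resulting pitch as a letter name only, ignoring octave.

A

The capo raises the open E1 by 5 semitones to A1; fretting 12 more gives E1 + 5 + 12 = E1 + 17 semitones, landing on A.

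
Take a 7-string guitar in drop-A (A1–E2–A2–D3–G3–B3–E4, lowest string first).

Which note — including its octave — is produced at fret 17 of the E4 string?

A5

The open E4 string plus 17 semitones: E–F–F#–G–…–G–G#–A.
The walk passes from B into C once, so the octave number goes from 4 to 5.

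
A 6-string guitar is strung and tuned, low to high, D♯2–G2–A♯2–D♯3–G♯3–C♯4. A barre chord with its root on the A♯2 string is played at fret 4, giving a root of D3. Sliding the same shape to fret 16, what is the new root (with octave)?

Moving from fret 4 to fret 16 shifts the root by 12 semitones.
D3 up 12 semitones is D4.

D4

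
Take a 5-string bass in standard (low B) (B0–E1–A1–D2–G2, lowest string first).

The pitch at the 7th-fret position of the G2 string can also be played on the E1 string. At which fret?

22

G2 at fret 7 is G2 + 7 semitones = D3.
The open E1 string is 15 semitones below the open G2, so the same pitch on the E1 string lies at fret 7 + 15 = 22.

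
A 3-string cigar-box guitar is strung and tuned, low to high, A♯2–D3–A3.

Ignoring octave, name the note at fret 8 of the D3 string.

A♯

D3 is MIDI 50. Adding 8 gives 58; 58 mod 12 = 10, i.e. A♯.
(Equivalently spelled B♭.)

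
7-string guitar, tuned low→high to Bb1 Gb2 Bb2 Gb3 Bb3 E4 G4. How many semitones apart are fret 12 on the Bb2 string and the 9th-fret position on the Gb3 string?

5 semitones

Bb2 at fret 12 → Bb3 (MIDI 58); Gb3 at fret 9 → Eb4 (MIDI 63).
58 − 63 = -5, so the two pitches are 5 semitones apart, with Eb4 the higher.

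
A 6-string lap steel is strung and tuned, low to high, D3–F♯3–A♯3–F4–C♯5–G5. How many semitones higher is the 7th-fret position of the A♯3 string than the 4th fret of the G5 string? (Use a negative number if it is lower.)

-18 semitones

A♯3 at fret 7 → F4 (MIDI 65); G5 at fret 4 → B5 (MIDI 83).
65 − 83 = -18, so the two pitches are 18 semitones apart.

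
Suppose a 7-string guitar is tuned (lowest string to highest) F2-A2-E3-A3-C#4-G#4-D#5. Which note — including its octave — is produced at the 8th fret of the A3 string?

F4

The open A3 string plus 8 semitones: A–A#–B–C–C#–D–D#–E–F.
The walk passes from B into C once, so the octave number goes from 3 to 4.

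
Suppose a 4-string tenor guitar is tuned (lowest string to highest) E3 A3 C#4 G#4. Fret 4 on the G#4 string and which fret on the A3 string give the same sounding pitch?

G#4 at fret 4 is G#4 + 4 semitones = C5.
The open A3 string is 11 semitones below the open G#4, so the same pitch on the A3 string lies at fret 4 + 11 = 15.

15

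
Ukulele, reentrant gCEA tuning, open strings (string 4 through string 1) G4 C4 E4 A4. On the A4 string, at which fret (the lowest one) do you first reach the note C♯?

4

From A4, count semitones up the chromatic scale until reaching C♯: A–A#–B–C–C# — 4 steps.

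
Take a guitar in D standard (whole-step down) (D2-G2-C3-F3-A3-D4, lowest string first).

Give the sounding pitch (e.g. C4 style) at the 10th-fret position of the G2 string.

The open G2 string plus 10 semitones: G–G#–A–A#–…–D#–E–F.
The walk passes from B into C once, so the octave number goes from 2 to 3.

F3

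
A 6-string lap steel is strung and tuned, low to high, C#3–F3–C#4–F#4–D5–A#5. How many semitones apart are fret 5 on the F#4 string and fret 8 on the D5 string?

11 semitones

F#4 at fret 5 → B4 (MIDI 71); D5 at fret 8 → A#5 (MIDI 82).
71 − 82 = -11, so the two pitches are 11 semitones apart, with A#5 the higher.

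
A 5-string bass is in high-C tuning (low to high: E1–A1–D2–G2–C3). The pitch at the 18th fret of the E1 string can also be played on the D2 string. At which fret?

8

Fret 18 on E1 is MIDI 28 + 18 = 46 (A#2). On the D2 string (open MIDI 38), that pitch is 46 − 38 = fret 8.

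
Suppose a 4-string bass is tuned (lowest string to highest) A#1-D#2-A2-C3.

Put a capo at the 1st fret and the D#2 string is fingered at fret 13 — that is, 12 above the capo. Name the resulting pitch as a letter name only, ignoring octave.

The capo raises the open D#2 by 1 semitone to E2; fretting 12 more gives D#2 + 1 + 12 = D#2 + 13 semitones, landing on E.

E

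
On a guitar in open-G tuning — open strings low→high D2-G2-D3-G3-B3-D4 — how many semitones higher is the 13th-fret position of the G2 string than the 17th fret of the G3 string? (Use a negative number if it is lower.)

G2 at fret 13 → G♯3 (MIDI 56); G3 at fret 17 → C5 (MIDI 72).
56 − 72 = -16, so the two pitches are 16 semitones apart.

-16 semitones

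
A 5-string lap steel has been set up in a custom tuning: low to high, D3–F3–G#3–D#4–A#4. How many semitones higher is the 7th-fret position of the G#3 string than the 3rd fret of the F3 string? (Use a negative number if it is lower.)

G#3 at fret 7 → D#4 (MIDI 63); F3 at fret 3 → G#3 (MIDI 56).
63 − 56 = 7, so the two pitches are 7 semitones apart.

7 semitones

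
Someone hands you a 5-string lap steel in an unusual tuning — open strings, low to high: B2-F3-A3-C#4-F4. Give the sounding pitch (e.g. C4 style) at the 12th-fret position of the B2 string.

Each fret is one semitone, so B2 + 12 = B3.

B3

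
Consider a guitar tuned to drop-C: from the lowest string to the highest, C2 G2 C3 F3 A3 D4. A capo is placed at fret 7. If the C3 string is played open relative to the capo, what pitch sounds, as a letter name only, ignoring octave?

G

The capo raises the open C3 by 7 semitones to G3; fretting 0 more gives C3 + 7 + 0 = C3 + 7 semitones, landing on G.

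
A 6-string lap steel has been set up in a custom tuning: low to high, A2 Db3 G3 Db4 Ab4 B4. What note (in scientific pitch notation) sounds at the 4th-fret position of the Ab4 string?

C5

Ab4 is MIDI 68. Adding 4 gives 72, which is C5.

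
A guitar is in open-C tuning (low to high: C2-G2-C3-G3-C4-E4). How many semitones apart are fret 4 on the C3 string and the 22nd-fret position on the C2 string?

6 semitones

C3 at fret 4 → E3 (MIDI 52); C2 at fret 22 → A♯3 (MIDI 58).
52 − 58 = -6, so the two pitches are 6 semitones apart, with A♯3 the higher.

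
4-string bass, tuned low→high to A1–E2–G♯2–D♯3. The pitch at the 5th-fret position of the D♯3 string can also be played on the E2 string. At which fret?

16

D♯3 at fret 5 is D♯3 + 5 semitones = G♯3.
The open E2 string is 11 semitones below the open D♯3, so the same pitch on the E2 string lies at fret 5 + 11 = 16.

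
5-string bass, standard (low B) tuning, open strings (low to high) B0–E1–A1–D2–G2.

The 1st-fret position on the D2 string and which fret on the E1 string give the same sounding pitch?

11

Fret 1 on D2 is MIDI 38 + 1 = 39 (D♯2). On the E1 string (open MIDI 28), that pitch is 39 − 28 = fret 11.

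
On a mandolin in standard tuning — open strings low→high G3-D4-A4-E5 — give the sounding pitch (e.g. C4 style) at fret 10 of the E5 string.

Each fret is one semitone, so E5 + 10 = D6.

D6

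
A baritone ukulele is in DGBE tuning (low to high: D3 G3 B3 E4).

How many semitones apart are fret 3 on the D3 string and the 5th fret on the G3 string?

7 semitones

D3 at fret 3 → F3 (MIDI 53); G3 at fret 5 → C4 (MIDI 60).
53 − 60 = -7, so the two pitches are 7 semitones apart, with C4 the higher.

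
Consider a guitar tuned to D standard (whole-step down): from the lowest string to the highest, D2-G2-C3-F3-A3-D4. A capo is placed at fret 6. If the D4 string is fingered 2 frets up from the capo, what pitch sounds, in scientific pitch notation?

A#4

The capo raises the open D4 by 6 semitones to G#4; fretting 2 more gives D4 + 6 + 2 = D4 + 8 semitones = A#4.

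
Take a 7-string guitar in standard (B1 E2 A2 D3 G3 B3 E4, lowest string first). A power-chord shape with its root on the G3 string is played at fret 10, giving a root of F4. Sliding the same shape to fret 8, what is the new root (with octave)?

D♯4

Moving from fret 10 to fret 8 shifts the root by -2 semitones.
F4 down 2 semitones is D♯4.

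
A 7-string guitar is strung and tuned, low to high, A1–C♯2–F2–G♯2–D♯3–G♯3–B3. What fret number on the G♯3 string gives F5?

F5 is 21 semitones above the open G♯3 (G#–A–A#–B–…–D#–E–F), so it sits at fret 21.

21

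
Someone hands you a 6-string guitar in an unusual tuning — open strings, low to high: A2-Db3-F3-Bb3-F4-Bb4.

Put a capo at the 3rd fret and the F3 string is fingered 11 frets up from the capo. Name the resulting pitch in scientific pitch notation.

G4

The capo raises the open F3 by 3 semitones to Ab3; fretting 11 more gives F3 + 3 + 11 = F3 + 14 semitones = G4.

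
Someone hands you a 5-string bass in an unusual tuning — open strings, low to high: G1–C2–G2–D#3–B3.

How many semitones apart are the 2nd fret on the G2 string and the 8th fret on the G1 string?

G2 at fret 2 → A2 (MIDI 45); G1 at fret 8 → D#2 (MIDI 39).
45 − 39 = 6, so the two pitches are 6 semitones apart, with A2 the higher.

6 semitones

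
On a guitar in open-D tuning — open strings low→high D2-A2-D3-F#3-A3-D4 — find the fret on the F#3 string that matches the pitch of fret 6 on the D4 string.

14

D4 at fret 6 is D4 + 6 semitones = G#4.
The open F#3 string is 8 semitones below the open D4, so the same pitch on the F#3 string lies at fret 6 + 8 = 14.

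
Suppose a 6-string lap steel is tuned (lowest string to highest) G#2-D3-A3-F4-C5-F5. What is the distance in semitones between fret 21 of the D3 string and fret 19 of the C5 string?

20 semitones

D3 at fret 21 → B4 (MIDI 71); C5 at fret 19 → G6 (MIDI 91).
71 − 91 = -20, so the two pitches are 20 semitones apart, with G6 the higher.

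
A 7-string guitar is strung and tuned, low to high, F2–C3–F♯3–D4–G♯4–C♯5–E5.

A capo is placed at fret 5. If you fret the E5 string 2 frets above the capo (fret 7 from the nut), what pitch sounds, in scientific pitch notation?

The capo raises the open E5 by 5 semitones to A5; fretting 2 more gives E5 + 5 + 2 = E5 + 7 semitones = B5.

B5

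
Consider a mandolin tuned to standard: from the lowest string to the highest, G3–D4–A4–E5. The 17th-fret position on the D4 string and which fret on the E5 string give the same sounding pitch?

3

Fret 17 on D4 is MIDI 62 + 17 = 79 (G5). On the E5 string (open MIDI 76), that pitch is 79 − 76 = fret 3.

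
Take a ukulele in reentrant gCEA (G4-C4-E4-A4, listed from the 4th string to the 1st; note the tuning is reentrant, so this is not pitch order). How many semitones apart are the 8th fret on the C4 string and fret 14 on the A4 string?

15 semitones

C4 at fret 8 → G♯4 (MIDI 68); A4 at fret 14 → B5 (MIDI 83).
68 − 83 = -15, so the two pitches are 15 semitones apart, with B5 the higher.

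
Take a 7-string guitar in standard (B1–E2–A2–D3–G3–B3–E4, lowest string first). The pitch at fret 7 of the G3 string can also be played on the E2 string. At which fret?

22

G3 at fret 7 is G3 + 7 semitones = D4.
The open E2 string is 15 semitones below the open G3, so the same pitch on the E2 string lies at fret 7 + 15 = 22.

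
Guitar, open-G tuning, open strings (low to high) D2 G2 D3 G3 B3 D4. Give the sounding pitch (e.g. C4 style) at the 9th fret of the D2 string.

Each fret is one semitone, so D2 + 9 = B2.

B2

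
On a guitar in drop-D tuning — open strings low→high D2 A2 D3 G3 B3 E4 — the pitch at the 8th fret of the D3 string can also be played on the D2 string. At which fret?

20

D3 at fret 8 is D3 + 8 semitones = A#3.
The open D2 string is 12 semitones below the open D3, so the same pitch on the D2 string lies at fret 8 + 12 = 20.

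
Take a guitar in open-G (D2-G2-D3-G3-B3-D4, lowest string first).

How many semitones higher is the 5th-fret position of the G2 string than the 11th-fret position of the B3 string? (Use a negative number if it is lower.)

-22 semitones

G2 at fret 5 → C3 (MIDI 48); B3 at fret 11 → A#4 (MIDI 70).
48 − 70 = -22, so the two pitches are 22 semitones apart.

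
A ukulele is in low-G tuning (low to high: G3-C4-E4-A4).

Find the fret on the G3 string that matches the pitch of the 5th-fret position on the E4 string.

Fret 5 on E4 is MIDI 64 + 5 = 69 (A4). On the G3 string (open MIDI 55), that pitch is 69 − 55 = fret 14.

14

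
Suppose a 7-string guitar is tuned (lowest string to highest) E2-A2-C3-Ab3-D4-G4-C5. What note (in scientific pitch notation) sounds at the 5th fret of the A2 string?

D3

Each fret is one semitone, so A2 + 5 = D3.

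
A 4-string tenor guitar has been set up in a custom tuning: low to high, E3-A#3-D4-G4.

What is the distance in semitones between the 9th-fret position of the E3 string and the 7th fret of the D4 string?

E3 at fret 9 → C#4 (MIDI 61); D4 at fret 7 → A4 (MIDI 69).
61 − 69 = -8, so the two pitches are 8 semitones apart, with A4 the higher.

8 semitones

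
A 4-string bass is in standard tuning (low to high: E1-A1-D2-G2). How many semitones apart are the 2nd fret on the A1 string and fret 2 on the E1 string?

A1 at fret 2 → B1 (MIDI 35); E1 at fret 2 → F♯1 (MIDI 30).
35 − 30 = 5, so the two pitches are 5 semitones apart, with B1 the higher.

5 semitones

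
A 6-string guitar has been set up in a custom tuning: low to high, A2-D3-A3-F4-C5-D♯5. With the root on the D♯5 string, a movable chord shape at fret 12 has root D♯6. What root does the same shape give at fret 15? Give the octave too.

F♯6

Moving from fret 12 to fret 15 shifts the root by 3 semitones.
D♯6 up 3 semitones is F♯6.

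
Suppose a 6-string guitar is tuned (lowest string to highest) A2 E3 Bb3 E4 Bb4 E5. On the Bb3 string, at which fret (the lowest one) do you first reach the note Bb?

0

From Bb3, count semitones up the chromatic scale until reaching Bb: Bb — 0 steps.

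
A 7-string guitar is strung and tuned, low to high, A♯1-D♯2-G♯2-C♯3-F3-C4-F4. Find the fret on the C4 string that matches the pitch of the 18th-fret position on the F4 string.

Fret 18 on F4 is MIDI 65 + 18 = 83 (B5). On the C4 string (open MIDI 60), that pitch is 83 − 60 = fret 23.

23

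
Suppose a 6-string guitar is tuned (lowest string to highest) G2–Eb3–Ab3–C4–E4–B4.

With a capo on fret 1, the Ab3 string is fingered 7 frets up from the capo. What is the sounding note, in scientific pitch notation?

The capo raises the open Ab3 by 1 semitone to A3; fretting 7 more gives Ab3 + 1 + 7 = Ab3 + 8 semitones = E4.

E4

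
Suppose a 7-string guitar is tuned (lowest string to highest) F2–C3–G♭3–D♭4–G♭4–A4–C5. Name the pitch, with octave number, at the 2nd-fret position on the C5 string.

The open C5 string plus 2 semitones: C–Db–D.
No B→C boundary is crossed, so the octave stays at 5.

D5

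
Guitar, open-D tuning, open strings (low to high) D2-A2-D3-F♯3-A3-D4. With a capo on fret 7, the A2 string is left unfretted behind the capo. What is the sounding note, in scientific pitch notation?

E3

The capo raises the open A2 by 7 semitones to E3; fretting 0 more gives A2 + 7 + 0 = A2 + 7 semitones = E3.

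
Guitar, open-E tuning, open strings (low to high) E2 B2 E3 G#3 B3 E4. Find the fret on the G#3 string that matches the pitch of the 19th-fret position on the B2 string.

B2 at fret 19 is B2 + 19 semitones = F#4.
The open G#3 string is 9 semitones above the open B2, so the same pitch on the G#3 string lies at fret 19 − 9 = 10.

10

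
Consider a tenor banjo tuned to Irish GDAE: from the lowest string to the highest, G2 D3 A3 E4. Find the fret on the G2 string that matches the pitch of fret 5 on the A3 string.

19

Fret 5 on A3 is MIDI 57 + 5 = 62 (D4). On the G2 string (open MIDI 43), that pitch is 62 − 43 = fret 19.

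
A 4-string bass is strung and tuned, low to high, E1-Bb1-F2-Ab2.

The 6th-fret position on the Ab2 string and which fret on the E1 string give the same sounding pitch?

22

Fret 6 on Ab2 is MIDI 44 + 6 = 50 (D3). On the E1 string (open MIDI 28), that pitch is 50 − 28 = fret 22.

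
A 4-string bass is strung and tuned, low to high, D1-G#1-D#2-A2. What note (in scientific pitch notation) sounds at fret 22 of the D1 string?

C3

The open D1 string plus 22 semitones: D–D#–E–F–…–A#–B–C.
The walk passes from B into C 2 times, so the octave number goes from 1 to 3.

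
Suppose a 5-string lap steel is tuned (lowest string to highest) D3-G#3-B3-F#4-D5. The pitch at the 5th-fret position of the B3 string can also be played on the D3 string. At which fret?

14

B3 at fret 5 is B3 + 5 semitones = E4.
The open D3 string is 9 semitones below the open B3, so the same pitch on the D3 string lies at fret 5 + 9 = 14.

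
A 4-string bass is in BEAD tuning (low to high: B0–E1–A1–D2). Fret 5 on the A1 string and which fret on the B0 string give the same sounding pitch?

A1 at fret 5 is A1 + 5 semitones = D2.
The open B0 string is 10 semitones below the open A1, so the same pitch on the B0 string lies at fret 5 + 10 = 15.

15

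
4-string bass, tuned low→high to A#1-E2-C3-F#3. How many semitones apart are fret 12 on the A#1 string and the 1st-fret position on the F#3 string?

9 semitones

A#1 at fret 12 → A#2 (MIDI 46); F#3 at fret 1 → G3 (MIDI 55).
46 − 55 = -9, so the two pitches are 9 semitones apart, with G3 the higher.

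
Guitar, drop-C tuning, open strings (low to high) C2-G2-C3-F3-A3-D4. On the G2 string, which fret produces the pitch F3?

F3 is 10 semitones above the open G2 (G–G#–A–A#–…–D#–E–F), so it sits at fret 10.

10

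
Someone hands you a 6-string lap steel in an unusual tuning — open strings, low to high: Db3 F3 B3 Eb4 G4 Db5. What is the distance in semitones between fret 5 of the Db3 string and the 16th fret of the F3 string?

15 semitones

Db3 at fret 5 → Gb3 (MIDI 54); F3 at fret 16 → A4 (MIDI 69).
54 − 69 = -15, so the two pitches are 15 semitones apart, with A4 the higher.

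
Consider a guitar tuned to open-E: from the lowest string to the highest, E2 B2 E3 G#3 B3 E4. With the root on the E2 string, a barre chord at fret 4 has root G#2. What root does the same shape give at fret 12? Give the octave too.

Moving from fret 4 to fret 12 shifts the root by 8 semitones.
G#2 up 8 semitones is E3.

E3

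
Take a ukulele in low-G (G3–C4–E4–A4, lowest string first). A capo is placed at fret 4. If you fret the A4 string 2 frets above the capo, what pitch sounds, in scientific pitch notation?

The capo raises the open A4 by 4 semitones to C♯5; fretting 2 more gives A4 + 4 + 2 = A4 + 6 semitones = D♯5.
(Also written E♭.)

D♯5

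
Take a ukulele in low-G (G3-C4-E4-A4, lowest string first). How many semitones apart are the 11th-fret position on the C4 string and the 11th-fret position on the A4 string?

9 semitones

C4 at fret 11 → B4 (MIDI 71); A4 at fret 11 → G#5 (MIDI 80).
71 − 80 = -9, so the two pitches are 9 semitones apart, with G#5 the higher.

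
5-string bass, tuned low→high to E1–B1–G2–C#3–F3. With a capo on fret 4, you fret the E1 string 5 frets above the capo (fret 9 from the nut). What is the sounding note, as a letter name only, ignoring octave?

The capo raises the open E1 by 4 semitones to G#1; fretting 5 more gives E1 + 4 + 5 = E1 + 9 semitones, landing on C#.
(Also written Db.)

C#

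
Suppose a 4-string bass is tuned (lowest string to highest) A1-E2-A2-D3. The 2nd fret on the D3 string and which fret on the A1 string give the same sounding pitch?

D3 at fret 2 is D3 + 2 semitones = E3.
The open A1 string is 17 semitones below the open D3, so the same pitch on the A1 string lies at fret 2 + 17 = 19.

19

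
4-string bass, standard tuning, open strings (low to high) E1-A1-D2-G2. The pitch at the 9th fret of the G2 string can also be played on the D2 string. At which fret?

Fret 9 on G2 is MIDI 43 + 9 = 52 (E3). On the D2 string (open MIDI 38), that pitch is 52 − 38 = fret 14.

14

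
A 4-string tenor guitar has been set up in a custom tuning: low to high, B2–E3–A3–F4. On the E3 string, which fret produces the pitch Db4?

Db4 is 9 semitones above the open E3 (E–F–Gb–G–Ab–A–Bb–B–C–Db), so it sits at fret 9.

9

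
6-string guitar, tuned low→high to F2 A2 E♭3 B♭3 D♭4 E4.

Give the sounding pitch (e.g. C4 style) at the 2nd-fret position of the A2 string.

B2

Each fret is one semitone, so A2 + 2 = B2.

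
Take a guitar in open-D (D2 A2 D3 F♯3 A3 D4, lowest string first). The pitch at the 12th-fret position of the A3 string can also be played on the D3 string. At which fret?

A3 at fret 12 is A3 + 12 semitones = A4.
The open D3 string is 7 semitones below the open A3, so the same pitch on the D3 string lies at fret 12 + 7 = 19.

19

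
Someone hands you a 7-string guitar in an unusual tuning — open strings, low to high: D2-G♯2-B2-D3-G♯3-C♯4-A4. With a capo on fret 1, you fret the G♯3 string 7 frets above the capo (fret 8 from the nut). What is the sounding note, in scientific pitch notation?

E4

The capo raises the open G♯3 by 1 semitone to A3; fretting 7 more gives G♯3 + 1 + 7 = G♯3 + 8 semitones = E4.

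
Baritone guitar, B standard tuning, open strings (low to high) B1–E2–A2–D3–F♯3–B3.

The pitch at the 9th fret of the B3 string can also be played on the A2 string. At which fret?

23

B3 at fret 9 is B3 + 9 semitones = G♯4.
The open A2 string is 14 semitones below the open B3, so the same pitch on the A2 string lies at fret 9 + 14 = 23.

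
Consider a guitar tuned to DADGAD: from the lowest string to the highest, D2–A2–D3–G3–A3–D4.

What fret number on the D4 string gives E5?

E5 is 14 semitones above the open D4 (D–D#–E–F–…–D–D#–E), so it sits at fret 14.

14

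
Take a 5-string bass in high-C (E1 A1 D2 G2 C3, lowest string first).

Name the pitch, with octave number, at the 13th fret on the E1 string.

F2

E1 is MIDI 28. Adding 13 gives 41, which is F2.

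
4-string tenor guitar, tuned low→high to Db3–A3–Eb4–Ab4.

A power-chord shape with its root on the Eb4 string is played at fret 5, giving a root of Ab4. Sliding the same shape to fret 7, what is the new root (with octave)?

Moving from fret 5 to fret 7 shifts the root by 2 semitones.
Ab4 up 2 semitones is Bb4.

Bb4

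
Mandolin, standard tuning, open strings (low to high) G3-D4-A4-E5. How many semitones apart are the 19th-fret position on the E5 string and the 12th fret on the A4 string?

E5 at fret 19 → B6 (MIDI 95); A4 at fret 12 → A5 (MIDI 81).
95 − 81 = 14, so the two pitches are 14 semitones apart, with B6 the higher.

14 semitones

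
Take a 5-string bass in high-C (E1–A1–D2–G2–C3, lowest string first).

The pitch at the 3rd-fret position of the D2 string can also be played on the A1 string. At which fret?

8

Fret 3 on D2 is MIDI 38 + 3 = 41 (F2). On the A1 string (open MIDI 33), that pitch is 41 − 33 = fret 8.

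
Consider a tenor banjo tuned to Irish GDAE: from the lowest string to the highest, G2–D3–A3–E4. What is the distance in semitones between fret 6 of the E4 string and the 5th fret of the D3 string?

15 semitones

E4 at fret 6 → A#4 (MIDI 70); D3 at fret 5 → G3 (MIDI 55).
70 − 55 = 15, so the two pitches are 15 semitones apart, with A#4 the higher.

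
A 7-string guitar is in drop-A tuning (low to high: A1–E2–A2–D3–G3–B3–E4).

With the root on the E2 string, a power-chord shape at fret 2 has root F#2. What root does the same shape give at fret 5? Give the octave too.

A2

Moving from fret 2 to fret 5 shifts the root by 3 semitones.
F#2 up 3 semitones is A2.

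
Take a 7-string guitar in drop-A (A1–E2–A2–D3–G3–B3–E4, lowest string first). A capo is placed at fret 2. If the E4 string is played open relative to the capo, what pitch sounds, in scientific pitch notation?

The capo raises the open E4 by 2 semitones to F♯4; fretting 0 more gives E4 + 2 + 0 = E4 + 2 semitones = F♯4.

F♯4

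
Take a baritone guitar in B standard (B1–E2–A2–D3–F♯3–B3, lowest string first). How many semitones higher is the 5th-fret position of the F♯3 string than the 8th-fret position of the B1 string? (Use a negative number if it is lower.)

F♯3 at fret 5 → B3 (MIDI 59); B1 at fret 8 → G2 (MIDI 43).
59 − 43 = 16, so the two pitches are 16 semitones apart.

16 semitones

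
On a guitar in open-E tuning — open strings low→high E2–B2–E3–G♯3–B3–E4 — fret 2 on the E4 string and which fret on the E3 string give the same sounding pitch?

14

E4 at fret 2 is E4 + 2 semitones = F♯4.
The open E3 string is 12 semitones below the open E4, so the same pitch on the E3 string lies at fret 2 + 12 = 14.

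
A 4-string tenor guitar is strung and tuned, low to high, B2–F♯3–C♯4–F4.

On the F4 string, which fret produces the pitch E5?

11

E5 is 11 semitones above the open F4 (F–F#–G–G#–…–D–D#–E), so it sits at fret 11.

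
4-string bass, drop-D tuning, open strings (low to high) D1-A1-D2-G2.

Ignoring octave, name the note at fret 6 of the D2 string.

The open D2 string plus 6 semitones: D–D#–E–F–F#–G–G#.

G#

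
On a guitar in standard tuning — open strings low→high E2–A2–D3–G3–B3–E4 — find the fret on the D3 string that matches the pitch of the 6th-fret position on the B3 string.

B3 at fret 6 is B3 + 6 semitones = F4.
The open D3 string is 9 semitones below the open B3, so the same pitch on the D3 string lies at fret 6 + 9 = 15.

15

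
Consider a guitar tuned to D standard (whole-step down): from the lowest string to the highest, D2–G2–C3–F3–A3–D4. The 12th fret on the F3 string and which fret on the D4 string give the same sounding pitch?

F3 at fret 12 is F3 + 12 semitones = F4.
The open D4 string is 9 semitones above the open F3, so the same pitch on the D4 string lies at fret 12 − 9 = 3.

3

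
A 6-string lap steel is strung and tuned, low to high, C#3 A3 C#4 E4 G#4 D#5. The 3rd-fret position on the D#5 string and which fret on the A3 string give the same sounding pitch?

21

Fret 3 on D#5 is MIDI 75 + 3 = 78 (F#5). On the A3 string (open MIDI 57), that pitch is 78 − 57 = fret 21.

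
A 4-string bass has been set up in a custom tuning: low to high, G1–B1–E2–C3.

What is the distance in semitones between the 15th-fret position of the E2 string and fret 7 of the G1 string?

E2 at fret 15 → G3 (MIDI 55); G1 at fret 7 → D2 (MIDI 38).
55 − 38 = 17, so the two pitches are 17 semitones apart, with G3 the higher.

17 semitones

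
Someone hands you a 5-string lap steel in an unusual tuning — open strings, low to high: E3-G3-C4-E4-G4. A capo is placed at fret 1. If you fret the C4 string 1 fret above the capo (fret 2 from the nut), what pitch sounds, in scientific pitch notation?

D4

The capo raises the open C4 by 1 semitone to D♭4; fretting 1 more gives C4 + 1 + 1 = C4 + 2 semitones = D4.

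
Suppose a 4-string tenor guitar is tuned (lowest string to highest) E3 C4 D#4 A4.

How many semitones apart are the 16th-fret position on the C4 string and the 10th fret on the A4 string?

3 semitones

C4 at fret 16 → E5 (MIDI 76); A4 at fret 10 → G5 (MIDI 79).
76 − 79 = -3, so the two pitches are 3 semitones apart, with G5 the higher.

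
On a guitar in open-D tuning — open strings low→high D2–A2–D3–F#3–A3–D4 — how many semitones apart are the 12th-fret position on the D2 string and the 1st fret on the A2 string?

4 semitones

D2 at fret 12 → D3 (MIDI 50); A2 at fret 1 → A#2 (MIDI 46).
50 − 46 = 4, so the two pitches are 4 semitones apart, with D3 the higher.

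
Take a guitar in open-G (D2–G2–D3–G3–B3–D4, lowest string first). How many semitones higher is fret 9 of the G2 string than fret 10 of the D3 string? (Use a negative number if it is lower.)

-8 semitones

G2 at fret 9 → E3 (MIDI 52); D3 at fret 10 → C4 (MIDI 60).
52 − 60 = -8, so the two pitches are 8 semitones apart.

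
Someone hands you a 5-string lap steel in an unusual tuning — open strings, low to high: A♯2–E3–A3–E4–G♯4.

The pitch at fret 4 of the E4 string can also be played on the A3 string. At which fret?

11

Fret 4 on E4 is MIDI 64 + 4 = 68 (G♯4). On the A3 string (open MIDI 57), that pitch is 68 − 57 = fret 11.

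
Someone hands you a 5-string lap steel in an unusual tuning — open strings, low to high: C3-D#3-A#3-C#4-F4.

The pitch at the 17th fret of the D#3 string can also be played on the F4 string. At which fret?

3

D#3 at fret 17 is D#3 + 17 semitones = G#4.
The open F4 string is 14 semitones above the open D#3, so the same pitch on the F4 string lies at fret 17 − 14 = 3.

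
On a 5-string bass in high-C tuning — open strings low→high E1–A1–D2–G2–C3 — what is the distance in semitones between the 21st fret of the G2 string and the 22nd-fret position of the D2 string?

G2 at fret 21 → E4 (MIDI 64); D2 at fret 22 → C4 (MIDI 60).
64 − 60 = 4, so the two pitches are 4 semitones apart, with E4 the higher.

4 semitones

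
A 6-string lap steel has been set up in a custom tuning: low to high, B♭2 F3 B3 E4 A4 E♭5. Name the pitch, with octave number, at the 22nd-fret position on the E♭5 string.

D♭7

E♭5 is MIDI 75. Adding 22 gives 97, which is D♭7.
(Equivalently spelled C♯7.)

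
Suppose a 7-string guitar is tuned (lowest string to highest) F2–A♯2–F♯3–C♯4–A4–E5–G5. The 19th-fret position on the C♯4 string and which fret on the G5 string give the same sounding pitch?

1

C♯4 at fret 19 is C♯4 + 19 semitones = G♯5.
The open G5 string is 18 semitones above the open C♯4, so the same pitch on the G5 string lies at fret 19 − 18 = 1.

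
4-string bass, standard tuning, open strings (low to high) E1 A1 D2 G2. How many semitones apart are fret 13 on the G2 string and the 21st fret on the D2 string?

G2 at fret 13 → G♯3 (MIDI 56); D2 at fret 21 → B3 (MIDI 59).
56 − 59 = -3, so the two pitches are 3 semitones apart, with B3 the higher.

3 semitones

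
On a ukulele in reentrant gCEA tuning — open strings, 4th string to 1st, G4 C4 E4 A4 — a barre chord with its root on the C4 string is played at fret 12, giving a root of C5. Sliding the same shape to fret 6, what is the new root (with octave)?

Moving from fret 12 to fret 6 shifts the root by -6 semitones.
C5 down 6 semitones is F#4.

F#4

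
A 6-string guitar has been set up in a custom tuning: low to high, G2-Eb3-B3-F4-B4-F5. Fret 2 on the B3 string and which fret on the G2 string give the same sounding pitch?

18

Fret 2 on B3 is MIDI 59 + 2 = 61 (Db4). On the G2 string (open MIDI 43), that pitch is 61 − 43 = fret 18.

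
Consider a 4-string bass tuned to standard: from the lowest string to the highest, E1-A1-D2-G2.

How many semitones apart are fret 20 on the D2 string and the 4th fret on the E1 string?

D2 at fret 20 → A#3 (MIDI 58); E1 at fret 4 → G#1 (MIDI 32).
58 − 32 = 26, so the two pitches are 26 semitones apart, with A#3 the higher.

26 semitones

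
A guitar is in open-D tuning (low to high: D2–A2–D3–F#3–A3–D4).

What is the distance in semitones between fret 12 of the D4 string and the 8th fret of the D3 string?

16 semitones

D4 at fret 12 → D5 (MIDI 74); D3 at fret 8 → A#3 (MIDI 58).
74 − 58 = 16, so the two pitches are 16 semitones apart, with D5 the higher.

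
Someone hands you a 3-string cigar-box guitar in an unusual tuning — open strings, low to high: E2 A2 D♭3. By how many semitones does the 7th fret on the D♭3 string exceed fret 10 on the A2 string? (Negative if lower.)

D♭3 at fret 7 → A♭3 (MIDI 56); A2 at fret 10 → G3 (MIDI 55).
56 − 55 = 1, so the two pitches are 1 semitone apart.

1 semitone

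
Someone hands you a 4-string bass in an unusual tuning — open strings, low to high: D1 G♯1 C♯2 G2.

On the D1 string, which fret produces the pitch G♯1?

G♯1 is 6 semitones above the open D1 (D–D#–E–F–F#–G–G#), so it sits at fret 6.

6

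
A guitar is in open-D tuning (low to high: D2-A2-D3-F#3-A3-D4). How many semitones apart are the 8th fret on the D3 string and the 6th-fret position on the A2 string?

D3 at fret 8 → A#3 (MIDI 58); A2 at fret 6 → D#3 (MIDI 51).
58 − 51 = 7, so the two pitches are 7 semitones apart, with A#3 the higher.

7 semitones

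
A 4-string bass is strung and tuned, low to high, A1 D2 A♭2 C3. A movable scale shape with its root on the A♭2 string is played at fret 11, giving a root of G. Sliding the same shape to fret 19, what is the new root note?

Moving from fret 11 to fret 19 shifts the root by 8 semitones.
G up 8 semitones is E♭.

E♭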